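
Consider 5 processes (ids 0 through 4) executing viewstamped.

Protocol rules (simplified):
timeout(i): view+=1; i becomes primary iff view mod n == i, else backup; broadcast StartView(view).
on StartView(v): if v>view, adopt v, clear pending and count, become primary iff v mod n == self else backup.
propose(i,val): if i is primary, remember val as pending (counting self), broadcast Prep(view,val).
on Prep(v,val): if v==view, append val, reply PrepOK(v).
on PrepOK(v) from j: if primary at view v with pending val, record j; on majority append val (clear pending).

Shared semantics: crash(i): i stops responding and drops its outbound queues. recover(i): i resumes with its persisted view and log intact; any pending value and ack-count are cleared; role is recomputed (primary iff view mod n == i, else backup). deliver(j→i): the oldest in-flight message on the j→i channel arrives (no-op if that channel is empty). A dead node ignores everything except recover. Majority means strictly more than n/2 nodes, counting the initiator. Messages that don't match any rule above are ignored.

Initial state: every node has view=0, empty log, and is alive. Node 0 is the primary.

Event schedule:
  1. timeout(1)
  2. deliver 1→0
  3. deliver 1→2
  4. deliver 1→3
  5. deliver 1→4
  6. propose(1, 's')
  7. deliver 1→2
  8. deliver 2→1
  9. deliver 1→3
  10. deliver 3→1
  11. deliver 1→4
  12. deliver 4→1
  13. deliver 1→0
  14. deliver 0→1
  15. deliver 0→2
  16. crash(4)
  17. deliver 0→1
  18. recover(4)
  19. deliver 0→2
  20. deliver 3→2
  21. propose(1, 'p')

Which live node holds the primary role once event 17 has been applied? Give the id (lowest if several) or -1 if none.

1

e1 timeout(1): 1[prim,v=1,-]
e2 deliver 1→0: 0[back,v=1,-]
e3 deliver 1→2: 2[back,v=1,-]
e4 deliver 1→3: 3[back,v=1,-]
e5 deliver 1→4: 4[back,v=1,-]
e6 propose(1,'s'): ·
e7 deliver 1→2: 2[back,v=1,s]
e8 deliver 2→1: ·
e9 deliver 1→3: 3[back,v=1,s]
e10 deliver 3→1: 1[prim,v=1,s]
e11 deliver 1→4: 4[back,v=1,s]
e12 deliver 4→1: ·
e13 deliver 1→0: 0[back,v=1,s]
e14 deliver 0→1: ·
e15 deliver 0→2: ·
e16 crash(4): 4[✗back,v=1,s]
e17 deliver 0→1: ·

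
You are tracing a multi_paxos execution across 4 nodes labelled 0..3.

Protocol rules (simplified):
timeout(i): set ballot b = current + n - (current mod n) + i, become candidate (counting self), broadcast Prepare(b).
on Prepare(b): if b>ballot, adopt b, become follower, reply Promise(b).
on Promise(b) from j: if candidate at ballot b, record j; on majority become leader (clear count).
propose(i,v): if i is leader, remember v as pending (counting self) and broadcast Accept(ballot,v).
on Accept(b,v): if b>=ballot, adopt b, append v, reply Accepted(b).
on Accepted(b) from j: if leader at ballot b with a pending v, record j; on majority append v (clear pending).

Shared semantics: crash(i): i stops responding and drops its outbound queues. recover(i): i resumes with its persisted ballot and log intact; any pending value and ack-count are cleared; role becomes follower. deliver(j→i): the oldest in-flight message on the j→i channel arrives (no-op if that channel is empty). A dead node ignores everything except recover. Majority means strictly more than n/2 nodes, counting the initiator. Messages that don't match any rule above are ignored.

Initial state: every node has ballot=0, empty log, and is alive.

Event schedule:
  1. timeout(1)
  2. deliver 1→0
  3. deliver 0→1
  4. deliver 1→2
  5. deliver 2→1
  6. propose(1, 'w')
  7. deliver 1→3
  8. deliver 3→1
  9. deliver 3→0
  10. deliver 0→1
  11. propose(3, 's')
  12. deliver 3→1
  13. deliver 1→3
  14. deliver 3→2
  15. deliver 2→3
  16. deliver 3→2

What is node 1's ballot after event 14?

5

step 1 timeout(1): 1={cand,b=5,log=-}
step 2 deliver 1→0: 0={foll,b=5,log=-}
step 3 deliver 0→1: —
step 4 deliver 1→2: 2={foll,b=5,log=-}
step 5 deliver 2→1: 1={lead,b=5,log=-}
step 6 propose(1,'w'): —
step 7 deliver 1→3: 3={foll,b=5,log=-}
step 8 deliver 3→1: —
step 9 deliver 3→0: —
step 10 deliver 0→1: —
step 11 propose(3,'s'): —
step 12 deliver 3→1: —
step 13 deliver 1→3: 3={foll,b=5,log=w}
step 14 deliver 3→2: —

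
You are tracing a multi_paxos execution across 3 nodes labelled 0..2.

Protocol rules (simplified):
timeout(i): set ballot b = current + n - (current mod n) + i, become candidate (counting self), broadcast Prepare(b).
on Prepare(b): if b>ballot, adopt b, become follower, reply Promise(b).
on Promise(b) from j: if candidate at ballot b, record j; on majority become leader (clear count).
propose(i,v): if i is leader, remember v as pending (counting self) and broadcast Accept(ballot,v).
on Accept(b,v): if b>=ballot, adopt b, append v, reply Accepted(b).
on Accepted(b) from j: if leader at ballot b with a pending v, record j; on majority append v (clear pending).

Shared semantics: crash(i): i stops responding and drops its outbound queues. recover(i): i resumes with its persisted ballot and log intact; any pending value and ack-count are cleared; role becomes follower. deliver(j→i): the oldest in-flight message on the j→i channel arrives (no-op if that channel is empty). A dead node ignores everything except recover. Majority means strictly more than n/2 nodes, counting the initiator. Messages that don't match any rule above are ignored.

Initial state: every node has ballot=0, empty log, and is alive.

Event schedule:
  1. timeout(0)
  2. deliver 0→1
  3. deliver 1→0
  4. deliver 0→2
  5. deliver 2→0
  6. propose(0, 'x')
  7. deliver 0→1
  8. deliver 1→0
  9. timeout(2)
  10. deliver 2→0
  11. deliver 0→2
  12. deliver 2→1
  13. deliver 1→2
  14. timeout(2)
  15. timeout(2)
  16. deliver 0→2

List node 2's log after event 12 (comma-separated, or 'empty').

empty

e1 timeout(0): 0[cand,b=3,-]
e2 deliver 0→1: 1[foll,b=3,-]
e3 deliver 1→0: 0[lead,b=3,-]
e4 deliver 0→2: 2[foll,b=3,-]
e5 deliver 2→0: ·
e6 propose(0,'x'): ·
e7 deliver 0→1: 1[foll,b=3,x]
e8 deliver 1→0: 0[lead,b=3,x]
e9 timeout(2): 2[cand,b=8,-]
e10 deliver 2→0: 0[foll,b=8,x]
e11 deliver 0→2: ·
e12 deliver 2→1: 1[foll,b=8,x]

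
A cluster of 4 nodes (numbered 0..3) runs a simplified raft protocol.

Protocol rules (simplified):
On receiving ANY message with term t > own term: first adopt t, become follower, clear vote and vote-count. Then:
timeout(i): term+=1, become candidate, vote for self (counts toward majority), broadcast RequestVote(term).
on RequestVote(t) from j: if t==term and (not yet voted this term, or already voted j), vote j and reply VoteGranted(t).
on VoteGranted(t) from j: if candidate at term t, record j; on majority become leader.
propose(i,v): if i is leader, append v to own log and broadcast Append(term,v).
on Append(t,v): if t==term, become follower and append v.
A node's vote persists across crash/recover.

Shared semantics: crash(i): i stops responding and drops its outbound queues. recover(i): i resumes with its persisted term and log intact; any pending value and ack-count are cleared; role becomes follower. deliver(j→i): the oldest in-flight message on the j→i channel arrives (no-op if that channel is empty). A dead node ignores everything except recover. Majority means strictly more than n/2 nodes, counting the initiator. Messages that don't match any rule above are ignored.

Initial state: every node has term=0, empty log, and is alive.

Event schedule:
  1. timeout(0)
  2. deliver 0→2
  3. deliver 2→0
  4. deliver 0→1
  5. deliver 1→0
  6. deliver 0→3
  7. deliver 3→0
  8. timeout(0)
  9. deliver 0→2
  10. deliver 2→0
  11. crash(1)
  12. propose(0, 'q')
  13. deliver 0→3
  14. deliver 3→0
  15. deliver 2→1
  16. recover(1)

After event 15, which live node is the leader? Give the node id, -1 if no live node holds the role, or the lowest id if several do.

e1 timeout(0): 0[cand,t=1,-]
e2 deliver 0→2: 2[foll,t=1,-]
e3 deliver 2→0: ·
e4 deliver 0→1: 1[foll,t=1,-]
e5 deliver 1→0: 0[lead,t=1,-]
e6 deliver 0→3: 3[foll,t=1,-]
e7 deliver 3→0: ·
e8 timeout(0): 0[cand,t=2,-]
e9 deliver 0→2: 2[foll,t=2,-]
e10 deliver 2→0: ·
e11 crash(1): 1[✗foll,t=1,-]
e12 propose(0,'q'): ·
e13 deliver 0→3: 3[foll,t=2,-]
e14 deliver 3→0: 0[lead,t=2,-]
e15 deliver 2→1: ·

0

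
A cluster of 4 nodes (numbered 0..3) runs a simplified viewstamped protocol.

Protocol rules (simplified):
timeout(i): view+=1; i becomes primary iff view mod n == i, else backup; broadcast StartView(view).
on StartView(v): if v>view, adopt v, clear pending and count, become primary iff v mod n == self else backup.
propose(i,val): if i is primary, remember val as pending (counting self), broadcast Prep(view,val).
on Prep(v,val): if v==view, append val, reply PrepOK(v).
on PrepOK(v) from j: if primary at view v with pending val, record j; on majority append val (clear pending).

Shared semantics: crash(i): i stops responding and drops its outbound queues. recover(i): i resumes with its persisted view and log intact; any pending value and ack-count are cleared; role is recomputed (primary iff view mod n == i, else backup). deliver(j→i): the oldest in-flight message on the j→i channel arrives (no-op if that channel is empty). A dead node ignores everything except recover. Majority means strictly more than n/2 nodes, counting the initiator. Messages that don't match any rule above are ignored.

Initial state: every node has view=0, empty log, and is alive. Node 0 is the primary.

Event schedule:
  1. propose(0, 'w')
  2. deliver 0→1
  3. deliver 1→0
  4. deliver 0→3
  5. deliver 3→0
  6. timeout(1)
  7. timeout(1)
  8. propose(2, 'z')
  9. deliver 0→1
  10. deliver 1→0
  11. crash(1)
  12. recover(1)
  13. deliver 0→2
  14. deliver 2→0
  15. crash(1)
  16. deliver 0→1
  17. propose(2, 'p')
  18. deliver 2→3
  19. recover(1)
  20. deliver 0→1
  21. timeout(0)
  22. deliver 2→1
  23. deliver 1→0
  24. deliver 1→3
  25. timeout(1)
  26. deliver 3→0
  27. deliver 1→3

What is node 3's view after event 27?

3

[1] propose(0,'w') → ∅
[2] deliver 0→1 → N1(back v0 [w])
[3] deliver 1→0 → ∅
[4] deliver 0→3 → N3(back v0 [w])
[5] deliver 3→0 → N0(prim v0 [w])
[6] timeout(1) → N1(prim v1 [w])
[7] timeout(1) → N1(back v2 [w])
[8] propose(2,'z') → ∅
[9] deliver 0→1 → ∅
[10] deliver 1→0 → N0(back v1 [w])
[11] crash(1) → N1(✗back v2 [w])
[12] recover(1) → N1(back v2 [w])
[13] deliver 0→2 → N2(back v0 [w])
[14] deliver 2→0 → ∅
[15] crash(1) → N1(✗back v2 [w])
[16] deliver 0→1 → ∅
[17] propose(2,'p') → ∅
[18] deliver 2→3 → ∅
[19] recover(1) → N1(back v2 [w])
[20] deliver 0→1 → ∅
[21] timeout(0) → N0(back v2 [w])
[22] deliver 2→1 → ∅
[23] deliver 1→0 → ∅
[24] deliver 1→3 → ∅
[25] timeout(1) → N1(back v3 [w])
[26] deliver 3→0 → ∅
[27] deliver 1→3 → N3(prim v3 [w])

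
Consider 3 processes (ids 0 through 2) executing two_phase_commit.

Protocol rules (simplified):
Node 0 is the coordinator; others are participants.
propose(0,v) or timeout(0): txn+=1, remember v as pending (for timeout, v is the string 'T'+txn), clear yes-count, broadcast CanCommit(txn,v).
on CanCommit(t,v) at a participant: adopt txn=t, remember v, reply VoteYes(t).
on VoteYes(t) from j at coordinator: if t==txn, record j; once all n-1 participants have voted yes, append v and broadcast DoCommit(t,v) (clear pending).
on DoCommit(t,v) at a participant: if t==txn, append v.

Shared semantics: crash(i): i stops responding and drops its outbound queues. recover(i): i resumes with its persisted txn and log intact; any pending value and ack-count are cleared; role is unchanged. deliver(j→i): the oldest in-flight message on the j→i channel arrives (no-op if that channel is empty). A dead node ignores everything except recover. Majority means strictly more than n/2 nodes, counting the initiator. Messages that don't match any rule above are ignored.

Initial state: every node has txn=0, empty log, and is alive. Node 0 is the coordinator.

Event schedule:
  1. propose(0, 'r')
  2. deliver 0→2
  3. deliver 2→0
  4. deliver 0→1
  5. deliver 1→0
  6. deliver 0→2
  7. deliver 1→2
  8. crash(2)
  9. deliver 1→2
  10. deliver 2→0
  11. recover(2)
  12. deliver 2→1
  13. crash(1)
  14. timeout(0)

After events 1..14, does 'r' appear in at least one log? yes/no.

yes

after 1 — propose(0,'r'): n0:coor/t1/[-]
after 2 — deliver 0→2: n2:part/t1/[-]
after 3 — deliver 2→0: ·
after 4 — deliver 0→1: n1:part/t1/[-]
after 5 — deliver 1→0: n0:coor/t1/[r]
after 6 — deliver 0→2: n2:part/t1/[r]
after 7 — deliver 1→2: ·
after 8 — crash(2): n2:✗part/t1/[r]
after 9 — deliver 1→2: ·
after 10 — deliver 2→0: ·
after 11 — recover(2): n2:part/t1/[r]
after 12 — deliver 2→1: ·
after 13 — crash(1): n1:✗part/t1/[-]
after 14 — timeout(0): n0:coor/t2/[r]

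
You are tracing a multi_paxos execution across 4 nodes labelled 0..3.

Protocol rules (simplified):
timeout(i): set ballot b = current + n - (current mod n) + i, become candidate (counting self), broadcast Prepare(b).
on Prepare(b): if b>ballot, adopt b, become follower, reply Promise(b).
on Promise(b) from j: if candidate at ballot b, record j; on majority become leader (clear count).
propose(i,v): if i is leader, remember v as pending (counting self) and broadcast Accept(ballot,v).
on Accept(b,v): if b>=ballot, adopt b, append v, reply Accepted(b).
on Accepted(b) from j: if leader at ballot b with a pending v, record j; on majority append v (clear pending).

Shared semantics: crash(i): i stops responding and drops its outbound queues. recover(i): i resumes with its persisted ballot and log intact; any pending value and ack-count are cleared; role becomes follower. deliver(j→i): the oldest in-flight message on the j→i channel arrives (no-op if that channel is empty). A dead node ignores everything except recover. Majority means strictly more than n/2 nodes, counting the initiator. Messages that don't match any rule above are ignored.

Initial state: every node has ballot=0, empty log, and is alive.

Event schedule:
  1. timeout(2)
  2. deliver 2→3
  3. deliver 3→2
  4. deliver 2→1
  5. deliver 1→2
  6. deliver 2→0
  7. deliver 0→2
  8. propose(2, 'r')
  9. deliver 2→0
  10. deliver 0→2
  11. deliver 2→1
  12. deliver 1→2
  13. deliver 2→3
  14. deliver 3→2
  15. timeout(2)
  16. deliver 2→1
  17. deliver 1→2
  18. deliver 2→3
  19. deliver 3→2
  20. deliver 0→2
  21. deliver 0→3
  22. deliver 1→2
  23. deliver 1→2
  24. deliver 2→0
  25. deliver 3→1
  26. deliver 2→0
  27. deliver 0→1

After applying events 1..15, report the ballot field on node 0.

e1 timeout(2): 2[cand,b=6,-]
e2 deliver 2→3: 3[foll,b=6,-]
e3 deliver 3→2: ·
e4 deliver 2→1: 1[foll,b=6,-]
e5 deliver 1→2: 2[lead,b=6,-]
e6 deliver 2→0: 0[foll,b=6,-]
e7 deliver 0→2: ·
e8 propose(2,'r'): ·
e9 deliver 2→0: 0[foll,b=6,r]
e10 deliver 0→2: ·
e11 deliver 2→1: 1[foll,b=6,r]
e12 deliver 1→2: 2[lead,b=6,r]
e13 deliver 2→3: 3[foll,b=6,r]
e14 deliver 3→2: ·
e15 timeout(2): 2[cand,b=10,r]

6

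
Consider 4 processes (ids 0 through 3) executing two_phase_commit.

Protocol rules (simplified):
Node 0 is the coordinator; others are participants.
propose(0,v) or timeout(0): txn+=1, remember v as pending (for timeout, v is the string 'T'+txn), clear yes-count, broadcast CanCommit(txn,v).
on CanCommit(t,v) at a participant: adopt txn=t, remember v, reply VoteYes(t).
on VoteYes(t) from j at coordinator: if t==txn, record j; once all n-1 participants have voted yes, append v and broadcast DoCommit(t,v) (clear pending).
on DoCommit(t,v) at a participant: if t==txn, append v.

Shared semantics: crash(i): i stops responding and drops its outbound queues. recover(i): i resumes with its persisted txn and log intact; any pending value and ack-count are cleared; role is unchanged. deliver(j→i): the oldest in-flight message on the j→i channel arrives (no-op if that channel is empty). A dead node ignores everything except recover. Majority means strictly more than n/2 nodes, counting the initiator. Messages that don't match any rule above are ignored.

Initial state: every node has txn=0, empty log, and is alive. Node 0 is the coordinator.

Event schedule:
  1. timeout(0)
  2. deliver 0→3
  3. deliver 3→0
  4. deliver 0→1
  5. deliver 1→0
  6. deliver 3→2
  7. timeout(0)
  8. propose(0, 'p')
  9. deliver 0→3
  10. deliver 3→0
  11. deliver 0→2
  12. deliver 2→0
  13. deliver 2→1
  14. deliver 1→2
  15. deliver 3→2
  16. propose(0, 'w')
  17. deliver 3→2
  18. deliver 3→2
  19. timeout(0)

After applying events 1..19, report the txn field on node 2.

1

e1 timeout(0): 0[coor,t=1,-]
e2 deliver 0→3: 3[part,t=1,-]
e3 deliver 3→0: ·
e4 deliver 0→1: 1[part,t=1,-]
e5 deliver 1→0: ·
e6 deliver 3→2: ·
e7 timeout(0): 0[coor,t=2,-]
e8 propose(0,'p'): 0[coor,t=3,-]
e9 deliver 0→3: 3[part,t=2,-]
e10 deliver 3→0: ·
e11 deliver 0→2: 2[part,t=1,-]
e12 deliver 2→0: ·
e13 deliver 2→1: ·
e14 deliver 1→2: ·
e15 deliver 3→2: ·
e16 propose(0,'w'): 0[coor,t=4,-]
e17 deliver 3→2: ·
e18 deliver 3→2: ·
e19 timeout(0): 0[coor,t=5,-]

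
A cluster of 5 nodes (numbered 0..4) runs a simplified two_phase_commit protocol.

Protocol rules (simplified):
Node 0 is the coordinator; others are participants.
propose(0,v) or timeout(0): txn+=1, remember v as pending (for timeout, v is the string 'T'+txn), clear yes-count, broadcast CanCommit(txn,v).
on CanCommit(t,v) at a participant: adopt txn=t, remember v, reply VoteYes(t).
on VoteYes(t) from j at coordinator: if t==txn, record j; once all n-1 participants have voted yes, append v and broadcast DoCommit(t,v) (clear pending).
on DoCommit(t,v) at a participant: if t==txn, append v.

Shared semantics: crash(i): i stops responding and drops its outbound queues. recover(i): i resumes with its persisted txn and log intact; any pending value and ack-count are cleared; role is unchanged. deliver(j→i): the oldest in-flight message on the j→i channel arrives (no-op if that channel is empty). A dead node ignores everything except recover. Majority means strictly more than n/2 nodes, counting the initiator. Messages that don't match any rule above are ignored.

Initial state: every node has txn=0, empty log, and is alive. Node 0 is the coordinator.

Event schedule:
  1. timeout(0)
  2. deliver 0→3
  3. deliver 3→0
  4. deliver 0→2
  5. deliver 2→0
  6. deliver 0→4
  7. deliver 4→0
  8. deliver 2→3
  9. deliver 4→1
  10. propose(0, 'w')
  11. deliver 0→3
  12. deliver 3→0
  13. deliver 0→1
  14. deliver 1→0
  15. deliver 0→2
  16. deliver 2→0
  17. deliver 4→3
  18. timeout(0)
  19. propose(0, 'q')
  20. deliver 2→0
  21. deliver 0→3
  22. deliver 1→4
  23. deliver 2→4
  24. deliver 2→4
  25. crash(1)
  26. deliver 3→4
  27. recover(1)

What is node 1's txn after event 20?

1

[1] timeout(0) → N0(coor t1 [-])
[2] deliver 0→3 → N3(part t1 [-])
[3] deliver 3→0 → ∅
[4] deliver 0→2 → N2(part t1 [-])
[5] deliver 2→0 → ∅
[6] deliver 0→4 → N4(part t1 [-])
[7] deliver 4→0 → ∅
[8] deliver 2→3 → ∅
[9] deliver 4→1 → ∅
[10] propose(0,'w') → N0(coor t2 [-])
[11] deliver 0→3 → N3(part t2 [-])
[12] deliver 3→0 → ∅
[13] deliver 0→1 → N1(part t1 [-])
[14] deliver 1→0 → ∅
[15] deliver 0→2 → N2(part t2 [-])
[16] deliver 2→0 → ∅
[17] deliver 4→3 → ∅
[18] timeout(0) → N0(coor t3 [-])
[19] propose(0,'q') → N0(coor t4 [-])
[20] deliver 2→0 → ∅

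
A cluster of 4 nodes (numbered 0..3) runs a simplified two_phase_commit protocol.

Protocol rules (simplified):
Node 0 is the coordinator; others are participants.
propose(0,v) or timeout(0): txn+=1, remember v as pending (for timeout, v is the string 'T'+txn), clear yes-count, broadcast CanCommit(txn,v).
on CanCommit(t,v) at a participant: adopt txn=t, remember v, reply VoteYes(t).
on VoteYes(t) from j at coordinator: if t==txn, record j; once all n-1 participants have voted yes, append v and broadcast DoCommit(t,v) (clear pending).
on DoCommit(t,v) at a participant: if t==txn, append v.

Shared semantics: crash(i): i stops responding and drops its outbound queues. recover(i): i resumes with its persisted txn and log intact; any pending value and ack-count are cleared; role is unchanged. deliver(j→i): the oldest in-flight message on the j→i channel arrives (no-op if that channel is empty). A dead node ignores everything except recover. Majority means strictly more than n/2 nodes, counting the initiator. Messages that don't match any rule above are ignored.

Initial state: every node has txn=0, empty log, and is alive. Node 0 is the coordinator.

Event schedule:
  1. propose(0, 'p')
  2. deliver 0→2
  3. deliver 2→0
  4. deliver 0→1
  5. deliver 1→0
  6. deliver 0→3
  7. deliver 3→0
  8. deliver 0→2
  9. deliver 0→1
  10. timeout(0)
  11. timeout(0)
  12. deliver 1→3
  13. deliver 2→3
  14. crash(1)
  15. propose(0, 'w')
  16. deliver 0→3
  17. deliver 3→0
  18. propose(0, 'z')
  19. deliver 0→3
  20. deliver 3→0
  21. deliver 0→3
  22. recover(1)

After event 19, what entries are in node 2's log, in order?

p

[1] propose(0,'p') → N0(coor t1 [-])
[2] deliver 0→2 → N2(part t1 [-])
[3] deliver 2→0 → ∅
[4] deliver 0→1 → N1(part t1 [-])
[5] deliver 1→0 → ∅
[6] deliver 0→3 → N3(part t1 [-])
[7] deliver 3→0 → N0(coor t1 [p])
[8] deliver 0→2 → N2(part t1 [p])
[9] deliver 0→1 → N1(part t1 [p])
[10] timeout(0) → N0(coor t2 [p])
[11] timeout(0) → N0(coor t3 [p])
[12] deliver 1→3 → ∅
[13] deliver 2→3 → ∅
[14] crash(1) → N1(✗part t1 [p])
[15] propose(0,'w') → N0(coor t4 [p])
[16] deliver 0→3 → N3(part t1 [p])
[17] deliver 3→0 → ∅
[18] propose(0,'z') → N0(coor t5 [p])
[19] deliver 0→3 → N3(part t2 [p])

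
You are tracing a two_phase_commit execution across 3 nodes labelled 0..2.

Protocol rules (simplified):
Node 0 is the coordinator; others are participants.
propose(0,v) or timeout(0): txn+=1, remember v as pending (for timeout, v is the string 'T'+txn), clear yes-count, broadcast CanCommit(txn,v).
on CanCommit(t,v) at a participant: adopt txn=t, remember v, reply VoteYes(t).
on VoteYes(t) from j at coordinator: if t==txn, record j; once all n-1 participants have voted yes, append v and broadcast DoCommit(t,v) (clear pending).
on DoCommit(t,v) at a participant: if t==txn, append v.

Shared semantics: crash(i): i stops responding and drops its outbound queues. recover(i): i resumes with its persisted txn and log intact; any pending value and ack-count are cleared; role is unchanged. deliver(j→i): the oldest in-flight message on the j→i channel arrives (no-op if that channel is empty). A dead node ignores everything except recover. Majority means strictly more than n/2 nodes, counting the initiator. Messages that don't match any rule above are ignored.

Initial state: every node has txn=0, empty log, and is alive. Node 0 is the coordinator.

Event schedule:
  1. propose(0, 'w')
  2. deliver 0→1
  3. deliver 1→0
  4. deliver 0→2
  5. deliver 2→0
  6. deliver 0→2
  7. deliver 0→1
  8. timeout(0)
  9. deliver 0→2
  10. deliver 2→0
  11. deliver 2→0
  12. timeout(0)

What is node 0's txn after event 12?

3

e1 propose(0,'w'): 0[coor,t=1,-]
e2 deliver 0→1: 1[part,t=1,-]
e3 deliver 1→0: ·
e4 deliver 0→2: 2[part,t=1,-]
e5 deliver 2→0: 0[coor,t=1,w]
e6 deliver 0→2: 2[part,t=1,w]
e7 deliver 0→1: 1[part,t=1,w]
e8 timeout(0): 0[coor,t=2,w]
e9 deliver 0→2: 2[part,t=2,w]
e10 deliver 2→0: ·
e11 deliver 2→0: ·
e12 timeout(0): 0[coor,t=3,w]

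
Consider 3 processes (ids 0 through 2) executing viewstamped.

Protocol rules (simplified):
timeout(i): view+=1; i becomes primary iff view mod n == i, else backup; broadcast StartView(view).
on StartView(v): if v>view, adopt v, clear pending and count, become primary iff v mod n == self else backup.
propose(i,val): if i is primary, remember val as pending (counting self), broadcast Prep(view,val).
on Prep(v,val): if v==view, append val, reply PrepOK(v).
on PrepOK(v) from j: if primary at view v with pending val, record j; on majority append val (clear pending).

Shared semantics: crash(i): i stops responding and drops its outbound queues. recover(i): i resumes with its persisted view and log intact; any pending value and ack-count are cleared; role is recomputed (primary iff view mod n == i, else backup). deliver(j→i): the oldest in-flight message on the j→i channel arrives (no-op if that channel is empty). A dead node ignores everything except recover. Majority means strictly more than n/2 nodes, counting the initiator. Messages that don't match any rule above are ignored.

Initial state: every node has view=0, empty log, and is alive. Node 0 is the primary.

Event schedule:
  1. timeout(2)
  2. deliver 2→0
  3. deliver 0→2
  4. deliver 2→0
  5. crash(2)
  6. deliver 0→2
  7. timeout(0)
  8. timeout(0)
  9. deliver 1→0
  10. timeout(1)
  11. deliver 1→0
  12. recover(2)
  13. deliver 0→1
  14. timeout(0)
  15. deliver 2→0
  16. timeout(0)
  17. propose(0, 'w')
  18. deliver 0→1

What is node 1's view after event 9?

after 1 — timeout(2): n2:back/v1/[-]
after 2 — deliver 2→0: n0:back/v1/[-]
after 3 — deliver 0→2: ·
after 4 — deliver 2→0: ·
after 5 — crash(2): n2:✗back/v1/[-]
after 6 — deliver 0→2: ·
after 7 — timeout(0): n0:back/v2/[-]
after 8 — timeout(0): n0:prim/v3/[-]
after 9 — deliver 1→0: ·

0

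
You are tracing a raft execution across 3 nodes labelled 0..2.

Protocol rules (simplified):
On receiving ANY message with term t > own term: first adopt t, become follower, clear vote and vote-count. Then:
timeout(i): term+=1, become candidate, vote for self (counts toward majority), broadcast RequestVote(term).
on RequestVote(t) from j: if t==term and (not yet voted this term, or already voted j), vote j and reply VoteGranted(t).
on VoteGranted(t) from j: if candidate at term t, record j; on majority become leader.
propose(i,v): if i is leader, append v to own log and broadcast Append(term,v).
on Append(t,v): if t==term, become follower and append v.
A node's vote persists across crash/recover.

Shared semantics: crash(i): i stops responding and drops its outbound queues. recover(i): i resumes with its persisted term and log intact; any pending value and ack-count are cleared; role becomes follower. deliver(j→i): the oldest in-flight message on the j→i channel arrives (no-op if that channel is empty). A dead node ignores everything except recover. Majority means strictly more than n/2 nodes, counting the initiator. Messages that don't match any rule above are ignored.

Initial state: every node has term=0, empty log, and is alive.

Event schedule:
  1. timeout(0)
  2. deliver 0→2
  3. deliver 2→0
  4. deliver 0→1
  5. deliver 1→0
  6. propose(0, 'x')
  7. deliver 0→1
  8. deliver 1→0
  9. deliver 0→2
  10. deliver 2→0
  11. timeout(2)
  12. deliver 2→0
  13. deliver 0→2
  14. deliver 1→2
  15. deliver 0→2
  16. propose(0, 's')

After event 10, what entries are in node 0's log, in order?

x

after 1 — timeout(0): n0:cand/t1/[-]
after 2 — deliver 0→2: n2:foll/t1/[-]
after 3 — deliver 2→0: n0:lead/t1/[-]
after 4 — deliver 0→1: n1:foll/t1/[-]
after 5 — deliver 1→0: ·
after 6 — propose(0,'x'): n0:lead/t1/[x]
after 7 — deliver 0→1: n1:foll/t1/[x]
after 8 — deliver 1→0: ·
after 9 — deliver 0→2: n2:foll/t1/[x]
after 10 — deliver 2→0: ·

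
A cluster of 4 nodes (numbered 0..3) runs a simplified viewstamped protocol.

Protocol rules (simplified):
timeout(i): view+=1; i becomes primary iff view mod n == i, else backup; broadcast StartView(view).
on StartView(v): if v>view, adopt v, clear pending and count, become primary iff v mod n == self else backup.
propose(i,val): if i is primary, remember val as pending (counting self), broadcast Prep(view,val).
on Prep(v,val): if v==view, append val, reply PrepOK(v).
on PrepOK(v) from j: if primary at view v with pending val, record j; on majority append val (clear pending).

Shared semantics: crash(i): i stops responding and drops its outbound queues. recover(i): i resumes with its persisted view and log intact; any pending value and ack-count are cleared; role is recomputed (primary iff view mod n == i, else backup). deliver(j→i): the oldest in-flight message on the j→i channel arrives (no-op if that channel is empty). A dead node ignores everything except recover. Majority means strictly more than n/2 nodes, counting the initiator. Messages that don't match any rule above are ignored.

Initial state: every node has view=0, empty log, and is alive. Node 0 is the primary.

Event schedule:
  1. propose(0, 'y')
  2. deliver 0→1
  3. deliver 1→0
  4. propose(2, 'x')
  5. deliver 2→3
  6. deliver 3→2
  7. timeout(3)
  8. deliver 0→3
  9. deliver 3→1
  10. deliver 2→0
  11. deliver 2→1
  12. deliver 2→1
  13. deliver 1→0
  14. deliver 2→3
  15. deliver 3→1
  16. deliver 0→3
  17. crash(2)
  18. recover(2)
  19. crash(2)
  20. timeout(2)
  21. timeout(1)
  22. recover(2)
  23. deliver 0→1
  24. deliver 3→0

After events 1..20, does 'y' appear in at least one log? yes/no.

1. propose(0,'y'):  nop
2. deliver 0→1:  <1:back v0 y>
3. deliver 1→0:  nop
4. propose(2,'x'):  nop
5. deliver 2→3:  nop
6. deliver 3→2:  nop
7. timeout(3):  <3:back v1 ->
8. deliver 0→3:  nop
9. deliver 3→1:  <1:prim v1 y>
10. deliver 2→0:  nop
11. deliver 2→1:  nop
12. deliver 2→1:  nop
13. deliver 1→0:  nop
14. deliver 2→3:  nop
15. deliver 3→1:  nop
16. deliver 0→3:  nop
17. crash(2):  <2:✗back v0 ->
18. recover(2):  <2:back v0 ->
19. crash(2):  <2:✗back v0 ->
20. timeout(2):  nop

yes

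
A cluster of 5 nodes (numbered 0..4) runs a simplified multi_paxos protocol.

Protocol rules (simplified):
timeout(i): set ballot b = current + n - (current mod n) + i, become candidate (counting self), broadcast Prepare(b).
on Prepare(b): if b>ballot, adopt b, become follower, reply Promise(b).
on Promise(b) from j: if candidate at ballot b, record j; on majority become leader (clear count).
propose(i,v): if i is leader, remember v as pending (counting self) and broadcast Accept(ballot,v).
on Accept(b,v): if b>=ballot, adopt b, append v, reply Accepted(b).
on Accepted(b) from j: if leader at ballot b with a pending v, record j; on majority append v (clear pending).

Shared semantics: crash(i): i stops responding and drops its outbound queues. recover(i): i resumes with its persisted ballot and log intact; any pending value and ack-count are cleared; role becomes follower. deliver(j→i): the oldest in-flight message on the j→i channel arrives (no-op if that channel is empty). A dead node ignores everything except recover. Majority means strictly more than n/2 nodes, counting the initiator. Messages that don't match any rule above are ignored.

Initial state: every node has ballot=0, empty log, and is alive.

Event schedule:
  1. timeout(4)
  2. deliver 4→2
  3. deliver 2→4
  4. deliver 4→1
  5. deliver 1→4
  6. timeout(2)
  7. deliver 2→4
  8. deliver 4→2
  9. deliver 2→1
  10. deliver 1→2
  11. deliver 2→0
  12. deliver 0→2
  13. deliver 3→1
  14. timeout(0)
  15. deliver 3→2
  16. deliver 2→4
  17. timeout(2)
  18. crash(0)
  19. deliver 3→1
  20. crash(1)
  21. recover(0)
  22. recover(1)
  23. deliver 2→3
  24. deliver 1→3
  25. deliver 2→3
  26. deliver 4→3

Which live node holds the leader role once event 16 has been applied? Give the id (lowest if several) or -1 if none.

2

after 1 — timeout(4): n4:cand/b9/[-]
after 2 — deliver 4→2: n2:foll/b9/[-]
after 3 — deliver 2→4: ·
after 4 — deliver 4→1: n1:foll/b9/[-]
after 5 — deliver 1→4: n4:lead/b9/[-]
after 6 — timeout(2): n2:cand/b12/[-]
after 7 — deliver 2→4: n4:foll/b12/[-]
after 8 — deliver 4→2: ·
after 9 — deliver 2→1: n1:foll/b12/[-]
after 10 — deliver 1→2: n2:lead/b12/[-]
after 11 — deliver 2→0: n0:foll/b12/[-]
after 12 — deliver 0→2: ·
after 13 — deliver 3→1: ·
after 14 — timeout(0): n0:cand/b15/[-]
after 15 — deliver 3→2: ·
after 16 — deliver 2→4: ·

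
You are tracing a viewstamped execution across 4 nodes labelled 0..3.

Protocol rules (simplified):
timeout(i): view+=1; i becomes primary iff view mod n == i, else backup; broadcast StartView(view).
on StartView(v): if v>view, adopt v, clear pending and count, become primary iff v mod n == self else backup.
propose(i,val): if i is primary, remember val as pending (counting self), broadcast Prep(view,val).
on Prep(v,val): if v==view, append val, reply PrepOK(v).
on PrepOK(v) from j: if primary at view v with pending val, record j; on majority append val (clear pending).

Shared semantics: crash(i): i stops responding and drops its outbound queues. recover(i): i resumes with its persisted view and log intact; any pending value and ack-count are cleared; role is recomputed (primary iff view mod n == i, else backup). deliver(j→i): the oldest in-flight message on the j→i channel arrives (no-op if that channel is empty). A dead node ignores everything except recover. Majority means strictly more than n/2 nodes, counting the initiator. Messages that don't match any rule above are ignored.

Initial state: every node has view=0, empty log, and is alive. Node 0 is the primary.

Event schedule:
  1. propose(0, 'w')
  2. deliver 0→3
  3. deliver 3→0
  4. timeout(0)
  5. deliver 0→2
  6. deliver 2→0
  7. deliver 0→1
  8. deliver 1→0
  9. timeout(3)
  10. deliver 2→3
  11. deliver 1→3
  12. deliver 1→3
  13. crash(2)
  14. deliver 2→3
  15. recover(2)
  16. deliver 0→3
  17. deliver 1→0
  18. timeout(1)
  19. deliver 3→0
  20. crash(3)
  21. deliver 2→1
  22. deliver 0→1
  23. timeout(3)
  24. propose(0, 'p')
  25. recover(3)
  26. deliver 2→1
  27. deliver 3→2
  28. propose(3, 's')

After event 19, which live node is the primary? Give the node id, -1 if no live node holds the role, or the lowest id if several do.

1

1. propose(0,'w'):  nop
2. deliver 0→3:  <3:back v0 w>
3. deliver 3→0:  nop
4. timeout(0):  <0:back v1 ->
5. deliver 0→2:  <2:back v0 w>
6. deliver 2→0:  nop
7. deliver 0→1:  <1:back v0 w>
8. deliver 1→0:  nop
9. timeout(3):  <3:back v1 w>
10. deliver 2→3:  nop
11. deliver 1→3:  nop
12. deliver 1→3:  nop
13. crash(2):  <2:✗back v0 w>
14. deliver 2→3:  nop
15. recover(2):  <2:back v0 w>
16. deliver 0→3:  nop
17. deliver 1→0:  nop
18. timeout(1):  <1:prim v1 w>
19. deliver 3→0:  nop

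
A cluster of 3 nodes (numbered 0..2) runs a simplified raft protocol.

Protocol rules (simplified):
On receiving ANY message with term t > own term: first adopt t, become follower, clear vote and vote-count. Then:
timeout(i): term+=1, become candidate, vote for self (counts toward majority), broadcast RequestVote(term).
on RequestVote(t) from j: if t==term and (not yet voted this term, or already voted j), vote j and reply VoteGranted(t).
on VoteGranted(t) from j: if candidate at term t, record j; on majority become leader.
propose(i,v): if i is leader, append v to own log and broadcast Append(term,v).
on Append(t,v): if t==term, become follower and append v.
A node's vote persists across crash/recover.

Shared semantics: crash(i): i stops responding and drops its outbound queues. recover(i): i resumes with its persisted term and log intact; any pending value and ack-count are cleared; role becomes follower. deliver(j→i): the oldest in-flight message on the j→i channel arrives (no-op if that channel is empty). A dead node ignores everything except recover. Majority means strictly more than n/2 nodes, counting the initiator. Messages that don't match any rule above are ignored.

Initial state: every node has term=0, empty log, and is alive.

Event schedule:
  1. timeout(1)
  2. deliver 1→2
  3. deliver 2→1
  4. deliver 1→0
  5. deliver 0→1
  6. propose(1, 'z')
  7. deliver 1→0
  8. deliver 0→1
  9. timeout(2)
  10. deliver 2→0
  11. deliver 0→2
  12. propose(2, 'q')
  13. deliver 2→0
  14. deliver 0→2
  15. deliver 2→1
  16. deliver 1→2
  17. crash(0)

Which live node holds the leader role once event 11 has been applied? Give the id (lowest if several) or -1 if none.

e1 timeout(1): 1[cand,t=1,-]
e2 deliver 1→2: 2[foll,t=1,-]
e3 deliver 2→1: 1[lead,t=1,-]
e4 deliver 1→0: 0[foll,t=1,-]
e5 deliver 0→1: ·
e6 propose(1,'z'): 1[lead,t=1,z]
e7 deliver 1→0: 0[foll,t=1,z]
e8 deliver 0→1: ·
e9 timeout(2): 2[cand,t=2,-]
e10 deliver 2→0: 0[foll,t=2,z]
e11 deliver 0→2: 2[lead,t=2,-]

1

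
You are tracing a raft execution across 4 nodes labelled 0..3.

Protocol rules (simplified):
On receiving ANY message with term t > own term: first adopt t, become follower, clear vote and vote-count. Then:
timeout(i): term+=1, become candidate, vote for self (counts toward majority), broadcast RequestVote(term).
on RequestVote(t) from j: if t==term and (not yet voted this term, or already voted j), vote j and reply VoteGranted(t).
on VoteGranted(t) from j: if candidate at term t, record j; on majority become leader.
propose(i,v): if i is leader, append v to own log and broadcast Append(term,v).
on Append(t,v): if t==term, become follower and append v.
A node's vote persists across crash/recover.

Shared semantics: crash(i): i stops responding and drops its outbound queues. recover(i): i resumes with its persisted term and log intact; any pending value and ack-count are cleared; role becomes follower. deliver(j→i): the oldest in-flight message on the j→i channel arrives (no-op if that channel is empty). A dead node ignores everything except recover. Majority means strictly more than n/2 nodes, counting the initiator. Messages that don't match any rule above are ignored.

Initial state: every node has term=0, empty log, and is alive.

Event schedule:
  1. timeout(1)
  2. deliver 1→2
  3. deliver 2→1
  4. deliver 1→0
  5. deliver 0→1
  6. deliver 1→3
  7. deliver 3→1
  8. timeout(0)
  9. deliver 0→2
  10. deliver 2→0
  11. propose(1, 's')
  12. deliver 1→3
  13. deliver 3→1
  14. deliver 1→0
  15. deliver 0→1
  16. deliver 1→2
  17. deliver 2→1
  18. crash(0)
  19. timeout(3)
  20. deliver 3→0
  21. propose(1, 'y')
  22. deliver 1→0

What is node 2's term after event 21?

2

step 1 timeout(1): 1={cand,t=1,log=-}
step 2 deliver 1→2: 2={foll,t=1,log=-}
step 3 deliver 2→1: —
step 4 deliver 1→0: 0={foll,t=1,log=-}
step 5 deliver 0→1: 1={lead,t=1,log=-}
step 6 deliver 1→3: 3={foll,t=1,log=-}
step 7 deliver 3→1: —
step 8 timeout(0): 0={cand,t=2,log=-}
step 9 deliver 0→2: 2={foll,t=2,log=-}
step 10 deliver 2→0: —
step 11 propose(1,'s'): 1={lead,t=1,log=s}
step 12 deliver 1→3: 3={foll,t=1,log=s}
step 13 deliver 3→1: —
step 14 deliver 1→0: —
step 15 deliver 0→1: 1={foll,t=2,log=s}
step 16 deliver 1→2: —
step 17 deliver 2→1: —
step 18 crash(0): 0={✗cand,t=2,log=-}
step 19 timeout(3): 3={cand,t=2,log=s}
step 20 deliver 3→0: —
step 21 propose(1,'y'): —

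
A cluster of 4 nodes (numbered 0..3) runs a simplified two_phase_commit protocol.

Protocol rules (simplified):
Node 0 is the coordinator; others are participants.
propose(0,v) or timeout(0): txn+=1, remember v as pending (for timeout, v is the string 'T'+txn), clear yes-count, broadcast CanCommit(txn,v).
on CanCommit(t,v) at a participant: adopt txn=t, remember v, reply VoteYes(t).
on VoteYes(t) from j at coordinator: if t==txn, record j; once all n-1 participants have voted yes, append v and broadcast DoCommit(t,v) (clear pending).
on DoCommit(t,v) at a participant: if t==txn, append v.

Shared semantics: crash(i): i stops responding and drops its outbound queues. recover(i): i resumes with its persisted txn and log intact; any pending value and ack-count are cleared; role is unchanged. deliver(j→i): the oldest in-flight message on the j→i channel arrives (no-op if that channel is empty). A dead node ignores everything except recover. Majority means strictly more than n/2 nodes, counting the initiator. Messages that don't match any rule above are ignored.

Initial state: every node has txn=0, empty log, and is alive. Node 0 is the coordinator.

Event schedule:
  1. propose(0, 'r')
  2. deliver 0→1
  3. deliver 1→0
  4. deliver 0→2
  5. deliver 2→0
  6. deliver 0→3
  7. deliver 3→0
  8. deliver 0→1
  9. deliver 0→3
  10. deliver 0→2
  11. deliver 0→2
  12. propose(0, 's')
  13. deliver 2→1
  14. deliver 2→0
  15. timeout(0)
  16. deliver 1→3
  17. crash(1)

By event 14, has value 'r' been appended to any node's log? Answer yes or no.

yes

after 1 — propose(0,'r'): n0:coor/t1/[-]
after 2 — deliver 0→1: n1:part/t1/[-]
after 3 — deliver 1→0: ·
after 4 — deliver 0→2: n2:part/t1/[-]
after 5 — deliver 2→0: ·
after 6 — deliver 0→3: n3:part/t1/[-]
after 7 — deliver 3→0: n0:coor/t1/[r]
after 8 — deliver 0→1: n1:part/t1/[r]
after 9 — deliver 0→3: n3:part/t1/[r]
after 10 — deliver 0→2: n2:part/t1/[r]
after 11 — deliver 0→2: ·
after 12 — propose(0,'s'): n0:coor/t2/[r]
after 13 — deliver 2→1: ·
after 14 — deliver 2→0: ·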